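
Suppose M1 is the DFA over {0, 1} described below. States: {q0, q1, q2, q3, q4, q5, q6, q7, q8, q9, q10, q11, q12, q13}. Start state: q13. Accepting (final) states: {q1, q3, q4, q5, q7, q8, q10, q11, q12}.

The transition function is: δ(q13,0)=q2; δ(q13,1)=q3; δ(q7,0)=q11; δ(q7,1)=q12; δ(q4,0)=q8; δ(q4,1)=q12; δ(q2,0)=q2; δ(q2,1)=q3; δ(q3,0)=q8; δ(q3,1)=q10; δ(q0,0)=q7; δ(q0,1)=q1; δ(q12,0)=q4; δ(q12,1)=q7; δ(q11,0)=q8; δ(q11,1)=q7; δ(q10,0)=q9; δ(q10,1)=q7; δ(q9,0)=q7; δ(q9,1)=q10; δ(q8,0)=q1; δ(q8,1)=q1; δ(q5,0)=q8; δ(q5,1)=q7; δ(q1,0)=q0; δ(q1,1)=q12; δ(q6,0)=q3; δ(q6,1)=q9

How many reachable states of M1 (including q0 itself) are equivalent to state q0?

Reachable states from the start: {q0,q1,q2,q3,q4,q7,q8,q9,q10,q11,q12,q13}. Unreachable: {q5,q6} — drop them.
P0 = {q1,q3,q4,q7,q8,q10,q11,q12} | {q0,q2,q9,q13}.
On input 0, block {q1,q3,q4,q7,q8,q10,q11,q12} splits into {q3,q4,q7,q8,q11,q12} and {q1,q10}.
Split {q3,q4,q7,q8,q11,q12} by δ(·,0) → {q3,q4,q7,q11,q12} and {q8}.
Split {q3,q4,q7,q11,q12} by δ(·,0) → {q3,q4,q11} and {q7,q12}.
Split {q3,q4,q11} by δ(·,1) → {q4,q11} and {q3}.
On input 0, block {q0,q2,q9,q13} splits into {q0,q9} and {q2,q13}.
No further refinement is possible. Final partition (7 blocks): {q4,q11} | {q0,q9} | {q1,q10} | {q8} | {q7,q12} | {q3} | {q2,q13}.
State q0 belongs to the block {q0,q9}, which has 2 states.

2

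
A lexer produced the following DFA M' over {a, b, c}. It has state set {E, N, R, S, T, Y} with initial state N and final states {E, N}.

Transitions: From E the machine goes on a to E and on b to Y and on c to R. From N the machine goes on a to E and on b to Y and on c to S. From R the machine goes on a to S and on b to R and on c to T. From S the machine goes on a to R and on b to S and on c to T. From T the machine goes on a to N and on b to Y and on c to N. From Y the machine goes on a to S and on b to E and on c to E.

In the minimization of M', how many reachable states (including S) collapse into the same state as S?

P0 = {E,N} | {R,S,T,Y}.
Refine {R,S,T,Y} on symbol a: members go to different blocks, giving {R,S,Y} and {T}.
On input b, block {R,S,Y} splits into {R,S} and {Y}.
Stable partition: {E,N} | {R,S} | {T} | {Y} — 4 equivalence classes.
State S belongs to the block {R,S}, which has 2 states.

2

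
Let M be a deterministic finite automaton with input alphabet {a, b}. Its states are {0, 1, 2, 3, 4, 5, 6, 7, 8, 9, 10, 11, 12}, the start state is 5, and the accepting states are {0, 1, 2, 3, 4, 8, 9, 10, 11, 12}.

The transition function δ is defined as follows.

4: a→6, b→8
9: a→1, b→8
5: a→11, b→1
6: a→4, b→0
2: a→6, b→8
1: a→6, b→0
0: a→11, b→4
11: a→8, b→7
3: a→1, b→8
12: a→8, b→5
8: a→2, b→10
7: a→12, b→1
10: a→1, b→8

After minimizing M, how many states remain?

8

Reachable states from the start: {0,1,2,4,5,6,7,8,10,11,12}. Unreachable: {3,9} — drop them.
Start with accepting vs non-accepting: {0,1,2,4,8,10,11,12} | {5,6,7}.
Refine {0,1,2,4,8,10,11,12} on symbol a: members go to different blocks, giving {0,8,10,11,12} and {1,2,4}.
Refine {0,8,10,11,12} on symbol a: members go to different blocks, giving {0,11,12} and {8,10}.
Split {0,11,12} by δ(·,a) → {11,12} and {0}.
Split {5,6,7} by δ(·,a) → {5,7} and {6}.
Split {1,2,4} by δ(·,b) → {2,4} and {1}.
Split {8,10} by δ(·,a) → {8} and {10}.
Stable partition: {11,12} | {5,7} | {2,4} | {8} | {0} | {6} | {1} | {10} — 8 equivalence classes.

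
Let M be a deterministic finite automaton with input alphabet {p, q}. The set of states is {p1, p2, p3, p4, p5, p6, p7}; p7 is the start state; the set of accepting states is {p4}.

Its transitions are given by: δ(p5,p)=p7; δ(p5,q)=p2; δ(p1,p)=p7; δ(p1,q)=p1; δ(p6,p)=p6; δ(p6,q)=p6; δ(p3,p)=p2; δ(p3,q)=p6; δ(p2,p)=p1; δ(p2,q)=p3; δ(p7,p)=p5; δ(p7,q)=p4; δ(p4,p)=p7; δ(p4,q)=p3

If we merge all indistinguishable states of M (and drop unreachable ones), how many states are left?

Every state is reachable, so we keep all 7.
Start with accepting vs non-accepting: {p4} | {p1,p2,p3,p5,p6,p7}.
Refine {p1,p2,p3,p5,p6,p7} on symbol q: members go to different blocks, giving {p1,p2,p3,p5,p6} and {p7}.
Refine {p1,p2,p3,p5,p6} on symbol p: members go to different blocks, giving {p2,p3,p6} and {p1,p5}.
Refine {p2,p3,p6} on symbol p: members go to different blocks, giving {p3,p6} and {p2}.
On input p, block {p3,p6} splits into {p3} and {p6}.
Split {p1,p5} by δ(·,q) → {p1} and {p5}.
No further refinement is possible. Final partition (7 blocks): {p4} | {p3} | {p7} | {p1} | {p2} | {p6} | {p5}.

7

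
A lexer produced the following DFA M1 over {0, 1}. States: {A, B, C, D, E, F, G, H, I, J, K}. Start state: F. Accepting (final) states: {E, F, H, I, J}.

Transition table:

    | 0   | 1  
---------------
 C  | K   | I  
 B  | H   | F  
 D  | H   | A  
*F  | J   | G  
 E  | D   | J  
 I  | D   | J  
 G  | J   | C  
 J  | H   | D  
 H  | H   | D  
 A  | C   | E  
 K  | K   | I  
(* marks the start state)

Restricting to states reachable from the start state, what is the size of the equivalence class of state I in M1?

States {B} cannot be reached from the start state, so discard them.
Initial partition by acceptance: {E,F,H,I,J} | {A,C,D,G,K}.
Split {E,F,H,I,J} by δ(·,0) → {F,H,J} and {E,I}.
Split {A,C,D,G,K} by δ(·,0) → {A,C,K} and {D,G}.
Stable partition: {F,H,J} | {A,C,K} | {E,I} | {D,G} — 4 equivalence classes.
State I belongs to the block {E,I}, which has 2 states.

2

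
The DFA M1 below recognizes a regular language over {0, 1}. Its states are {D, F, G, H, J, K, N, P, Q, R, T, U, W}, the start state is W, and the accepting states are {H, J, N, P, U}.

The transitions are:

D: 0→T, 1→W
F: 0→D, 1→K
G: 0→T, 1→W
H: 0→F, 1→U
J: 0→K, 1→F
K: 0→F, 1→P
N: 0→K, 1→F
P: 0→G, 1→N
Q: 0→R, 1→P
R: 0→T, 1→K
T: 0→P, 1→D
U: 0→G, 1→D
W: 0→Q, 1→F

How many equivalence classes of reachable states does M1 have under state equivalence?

9

First remove the unreachable states {H,J,U}; 10 states remain.
Start with accepting vs non-accepting: {N,P} | {D,F,G,K,Q,R,T,W}.
Split {N,P} by δ(·,1) → {N} and {P}.
Refine {D,F,G,K,Q,R,T,W} on symbol 0: members go to different blocks, giving {D,F,G,K,Q,R,W} and {T}.
Split {D,F,G,K,Q,R,W} by δ(·,0) → {F,K,Q,W} and {D,G,R}.
On input 0, block {F,K,Q,W} splits into {K,W} and {F,Q}.
Refine {K,W} on symbol 1: members go to different blocks, giving {K} and {W}.
On input 1, block {D,G,R} splits into {D,G} and {R}.
Refine {F,Q} on symbol 0: members go to different blocks, giving {F} and {Q}.
The partition is now stable with 9 blocks: {N} | {K} | {P} | {T} | {D,G} | {F} | {W} | {R} | {Q}.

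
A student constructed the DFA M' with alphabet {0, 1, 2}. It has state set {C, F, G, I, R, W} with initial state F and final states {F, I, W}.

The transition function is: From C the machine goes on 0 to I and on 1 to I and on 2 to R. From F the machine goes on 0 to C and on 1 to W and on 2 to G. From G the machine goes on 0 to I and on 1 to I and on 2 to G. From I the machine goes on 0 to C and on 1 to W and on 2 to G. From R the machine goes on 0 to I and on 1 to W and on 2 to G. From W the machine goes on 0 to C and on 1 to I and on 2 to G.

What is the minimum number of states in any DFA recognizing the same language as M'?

2

Initial partition by acceptance: {F,I,W} | {C,G,R}.
No further refinement is possible. Final partition (2 blocks): {F,I,W} | {C,G,R}.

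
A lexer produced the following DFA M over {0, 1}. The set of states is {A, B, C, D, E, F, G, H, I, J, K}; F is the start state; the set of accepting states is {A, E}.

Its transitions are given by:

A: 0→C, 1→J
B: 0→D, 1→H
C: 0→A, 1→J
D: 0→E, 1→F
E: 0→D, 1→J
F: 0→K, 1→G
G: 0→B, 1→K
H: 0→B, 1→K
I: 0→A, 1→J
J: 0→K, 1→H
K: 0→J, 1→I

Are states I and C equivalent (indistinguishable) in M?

Every state is reachable, so we keep all 11.
Initial partition by acceptance: {A,E} | {B,C,D,F,G,H,I,J,K}.
On input 0, block {B,C,D,F,G,H,I,J,K} splits into {B,F,G,H,J,K} and {C,D,I}.
On input 0, block {B,F,G,H,J,K} splits into {F,G,H,J,K} and {B}.
On input 0, block {F,G,H,J,K} splits into {F,J,K} and {G,H}.
Split {F,J,K} by δ(·,1) → {F,J} and {K}.
The partition is now stable with 6 blocks: {A,E} | {F,J} | {C,D,I} | {B} | {G,H} | {K}.
I and C lie in the same block of the stable partition, so they are equivalent — no string distinguishes them.

Yes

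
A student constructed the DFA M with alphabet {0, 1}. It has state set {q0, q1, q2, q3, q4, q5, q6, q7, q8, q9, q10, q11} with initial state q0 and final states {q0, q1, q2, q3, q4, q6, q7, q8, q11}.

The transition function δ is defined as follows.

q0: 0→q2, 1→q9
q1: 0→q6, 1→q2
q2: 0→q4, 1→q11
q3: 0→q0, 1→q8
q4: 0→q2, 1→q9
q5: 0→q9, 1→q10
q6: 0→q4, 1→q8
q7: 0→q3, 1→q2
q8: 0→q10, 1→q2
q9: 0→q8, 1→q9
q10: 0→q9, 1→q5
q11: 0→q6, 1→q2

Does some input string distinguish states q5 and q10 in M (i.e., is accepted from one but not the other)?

States {q1,q3,q7} cannot be reached from the start state, so discard them.
Initial partition by acceptance: {q0,q2,q4,q6,q8,q11} | {q5,q9,q10}.
On input 0, block {q0,q2,q4,q6,q8,q11} splits into {q0,q2,q4,q6,q11} and {q8}.
On input 1, block {q0,q2,q4,q6,q11} splits into {q0,q4} and {q2,q11} and {q6}.
On input 0, block {q5,q9,q10} splits into {q5,q10} and {q9}.
On input 0, block {q2,q11} splits into {q2} and {q11}.
Stable partition: {q0,q4} | {q5,q10} | {q8} | {q2} | {q6} | {q9} | {q11} — 7 equivalence classes.
q5 and q10 lie in the same block of the stable partition, so they are equivalent — no string distinguishes them.

No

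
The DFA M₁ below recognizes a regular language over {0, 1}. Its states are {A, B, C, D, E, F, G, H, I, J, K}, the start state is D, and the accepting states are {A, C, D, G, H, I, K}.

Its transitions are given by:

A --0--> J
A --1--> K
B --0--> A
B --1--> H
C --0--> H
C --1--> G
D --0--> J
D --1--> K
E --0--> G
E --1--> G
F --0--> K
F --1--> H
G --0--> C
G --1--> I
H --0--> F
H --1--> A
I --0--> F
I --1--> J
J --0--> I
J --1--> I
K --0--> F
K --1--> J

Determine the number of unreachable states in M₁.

BFS from D reaches {A, D, F, H, I, J, K}; the 4 state(s) B, C, E, G are never visited.

4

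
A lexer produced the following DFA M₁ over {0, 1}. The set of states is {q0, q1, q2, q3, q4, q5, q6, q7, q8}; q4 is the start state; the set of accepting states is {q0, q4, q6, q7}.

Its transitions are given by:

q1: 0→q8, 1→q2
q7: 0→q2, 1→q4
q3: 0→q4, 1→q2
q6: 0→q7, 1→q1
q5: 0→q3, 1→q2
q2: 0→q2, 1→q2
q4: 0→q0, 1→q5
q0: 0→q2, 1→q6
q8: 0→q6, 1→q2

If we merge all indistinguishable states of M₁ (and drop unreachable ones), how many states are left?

Start with accepting vs non-accepting: {q0,q4,q6,q7} | {q1,q2,q3,q5,q8}.
Refine {q0,q4,q6,q7} on symbol 0: members go to different blocks, giving {q0,q7} and {q4,q6}.
On input 0, block {q1,q2,q3,q5,q8} splits into {q1,q2,q5} and {q3,q8}.
On input 0, block {q1,q2,q5} splits into {q1,q5} and {q2}.
The partition is now stable with 5 blocks: {q0,q7} | {q1,q5} | {q4,q6} | {q3,q8} | {q2}.

5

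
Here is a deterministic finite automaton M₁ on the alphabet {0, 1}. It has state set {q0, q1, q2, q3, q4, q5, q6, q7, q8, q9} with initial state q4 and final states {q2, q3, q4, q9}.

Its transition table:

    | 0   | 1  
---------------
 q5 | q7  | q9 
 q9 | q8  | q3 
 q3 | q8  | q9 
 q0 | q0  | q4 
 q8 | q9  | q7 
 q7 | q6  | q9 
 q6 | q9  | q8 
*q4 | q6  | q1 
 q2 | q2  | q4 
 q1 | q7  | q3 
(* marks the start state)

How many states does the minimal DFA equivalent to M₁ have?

6

Reachable states from the start: {q1,q3,q4,q6,q7,q8,q9}. Unreachable: {q0,q2,q5} — drop them.
Initial partition by acceptance: {q3,q4,q9} | {q1,q6,q7,q8}.
On input 1, block {q3,q4,q9} splits into {q3,q9} and {q4}.
Refine {q1,q6,q7,q8} on symbol 0: members go to different blocks, giving {q1,q7} and {q6,q8}.
Split {q1,q7} by δ(·,0) → {q1} and {q7}.
Split {q6,q8} by δ(·,1) → {q6} and {q8}.
No further refinement is possible. Final partition (6 blocks): {q3,q9} | {q1} | {q4} | {q6} | {q7} | {q8}.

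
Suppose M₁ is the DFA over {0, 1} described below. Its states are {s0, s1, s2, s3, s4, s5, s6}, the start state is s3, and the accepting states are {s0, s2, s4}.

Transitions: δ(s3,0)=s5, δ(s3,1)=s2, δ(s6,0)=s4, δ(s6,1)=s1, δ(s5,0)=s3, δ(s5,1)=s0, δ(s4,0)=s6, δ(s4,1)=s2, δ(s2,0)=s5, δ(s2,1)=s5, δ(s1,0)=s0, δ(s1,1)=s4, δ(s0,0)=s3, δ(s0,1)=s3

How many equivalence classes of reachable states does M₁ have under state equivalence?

2

Reachable states from the start: {s0,s2,s3,s5}. Unreachable: {s1,s4,s6} — drop them.
Start with accepting vs non-accepting: {s0,s2} | {s3,s5}.
No further refinement is possible. Final partition (2 blocks): {s0,s2} | {s3,s5}.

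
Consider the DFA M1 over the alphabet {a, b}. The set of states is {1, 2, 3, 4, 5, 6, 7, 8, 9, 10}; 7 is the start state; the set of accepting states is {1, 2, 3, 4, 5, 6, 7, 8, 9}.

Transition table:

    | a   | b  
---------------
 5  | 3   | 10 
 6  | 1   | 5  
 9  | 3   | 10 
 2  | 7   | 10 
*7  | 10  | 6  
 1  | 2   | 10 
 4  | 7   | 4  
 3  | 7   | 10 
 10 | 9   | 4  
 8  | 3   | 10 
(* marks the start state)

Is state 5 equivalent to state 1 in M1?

States {8} cannot be reached from the start state, so discard them.
P0 = {1,2,3,4,5,6,7,9} | {10}.
Split {1,2,3,4,5,6,7,9} by δ(·,a) → {1,2,3,4,5,6,9} and {7}.
Refine {1,2,3,4,5,6,9} on symbol a: members go to different blocks, giving {1,5,6,9} and {2,3,4}.
Refine {1,5,6,9} on symbol a: members go to different blocks, giving {1,5,9} and {6}.
On input b, block {2,3,4} splits into {2,3} and {4}.
The partition is now stable with 6 blocks: {1,5,9} | {10} | {7} | {2,3} | {6} | {4}.
5 and 1 lie in the same block of the stable partition, so they are equivalent — no string distinguishes them.

Yes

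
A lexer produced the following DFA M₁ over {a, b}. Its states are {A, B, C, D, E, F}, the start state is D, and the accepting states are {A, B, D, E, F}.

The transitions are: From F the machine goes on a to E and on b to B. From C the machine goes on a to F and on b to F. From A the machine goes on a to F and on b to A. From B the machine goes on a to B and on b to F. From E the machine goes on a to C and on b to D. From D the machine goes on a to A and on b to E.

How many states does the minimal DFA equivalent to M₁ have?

All states are reachable from the start state.
Initial partition by acceptance: {A,B,D,E,F} | {C}.
Refine {A,B,D,E,F} on symbol a: members go to different blocks, giving {A,B,D,F} and {E}.
Split {A,B,D,F} by δ(·,a) → {A,B,D} and {F}.
Split {A,B,D} by δ(·,a) → {B,D} and {A}.
On input a, block {B,D} splits into {B} and {D}.
Stable partition: {B} | {C} | {E} | {F} | {A} | {D} — 6 equivalence classes.

6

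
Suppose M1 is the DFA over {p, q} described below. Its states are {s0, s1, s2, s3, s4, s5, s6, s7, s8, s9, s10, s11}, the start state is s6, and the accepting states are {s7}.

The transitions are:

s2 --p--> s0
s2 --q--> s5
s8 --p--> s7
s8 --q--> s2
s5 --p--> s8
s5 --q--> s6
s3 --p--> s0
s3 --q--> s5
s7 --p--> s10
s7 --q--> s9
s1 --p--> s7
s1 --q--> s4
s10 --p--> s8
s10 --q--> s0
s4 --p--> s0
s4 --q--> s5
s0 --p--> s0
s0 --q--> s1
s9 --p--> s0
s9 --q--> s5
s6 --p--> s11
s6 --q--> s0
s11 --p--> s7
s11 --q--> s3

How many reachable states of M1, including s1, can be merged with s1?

3

Every state is reachable, so we keep all 12.
Start with accepting vs non-accepting: {s7} | {s0,s1,s2,s3,s4,s5,s6,s8,s9,s10,s11}.
On input p, block {s0,s1,s2,s3,s4,s5,s6,s8,s9,s10,s11} splits into {s0,s2,s3,s4,s5,s6,s9,s10} and {s1,s8,s11}.
Refine {s0,s2,s3,s4,s5,s6,s9,s10} on symbol p: members go to different blocks, giving {s0,s2,s3,s4,s9} and {s5,s6,s10}.
Split {s0,s2,s3,s4,s9} by δ(·,q) → {s2,s3,s4,s9} and {s0}.
On input q, block {s5,s6,s10} splits into {s6,s10} and {s5}.
Stable partition: {s7} | {s2,s3,s4,s9} | {s1,s8,s11} | {s6,s10} | {s0} | {s5} — 6 equivalence classes.
State s1 belongs to the block {s1,s8,s11}, which has 3 states.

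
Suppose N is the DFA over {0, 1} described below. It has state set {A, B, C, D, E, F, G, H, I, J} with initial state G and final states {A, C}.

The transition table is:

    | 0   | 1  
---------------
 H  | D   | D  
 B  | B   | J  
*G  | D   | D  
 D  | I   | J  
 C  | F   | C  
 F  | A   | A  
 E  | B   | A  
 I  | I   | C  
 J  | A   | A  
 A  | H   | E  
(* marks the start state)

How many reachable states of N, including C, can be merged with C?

Start with accepting vs non-accepting: {A,C} | {B,D,E,F,G,H,I,J}.
On input 1, block {A,C} splits into {A} and {C}.
On input 0, block {B,D,E,F,G,H,I,J} splits into {B,D,E,G,H,I} and {F,J}.
Refine {B,D,E,G,H,I} on symbol 1: members go to different blocks, giving {B,D} and {G,H} and {E} and {I}.
On input 0, block {B,D} splits into {B} and {D}.
Stable partition: {A} | {B} | {C} | {F,J} | {G,H} | {E} | {I} | {D} — 8 equivalence classes.
The equivalence class containing C is {C}, of size 1.

1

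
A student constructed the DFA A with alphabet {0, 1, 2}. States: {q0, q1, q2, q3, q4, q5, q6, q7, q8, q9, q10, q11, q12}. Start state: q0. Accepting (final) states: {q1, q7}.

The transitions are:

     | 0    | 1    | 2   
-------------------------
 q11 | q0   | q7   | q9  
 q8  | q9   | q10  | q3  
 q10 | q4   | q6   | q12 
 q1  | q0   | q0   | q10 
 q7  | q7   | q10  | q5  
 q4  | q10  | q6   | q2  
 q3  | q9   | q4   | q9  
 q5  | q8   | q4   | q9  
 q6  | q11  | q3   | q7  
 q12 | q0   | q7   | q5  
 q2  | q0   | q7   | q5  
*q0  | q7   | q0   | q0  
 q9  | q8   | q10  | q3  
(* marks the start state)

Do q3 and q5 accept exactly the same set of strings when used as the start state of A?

Reachable states from the start: {q0,q2,q3,q4,q5,q6,q7,q8,q9,q10,q11,q12}. Unreachable: {q1} — drop them.
Initial partition by acceptance: {q7} | {q0,q2,q3,q4,q5,q6,q8,q9,q10,q11,q12}.
Split {q0,q2,q3,q4,q5,q6,q8,q9,q10,q11,q12} by δ(·,0) → {q2,q3,q4,q5,q6,q8,q9,q10,q11,q12} and {q0}.
Refine {q2,q3,q4,q5,q6,q8,q9,q10,q11,q12} on symbol 0: members go to different blocks, giving {q3,q4,q5,q6,q8,q9,q10} and {q2,q11,q12}.
Split {q3,q4,q5,q6,q8,q9,q10} by δ(·,0) → {q3,q4,q5,q8,q9,q10} and {q6}.
On input 1, block {q3,q4,q5,q8,q9,q10} splits into {q3,q5,q8,q9} and {q4,q10}.
Stable partition: {q7} | {q3,q5,q8,q9} | {q0} | {q2,q11,q12} | {q6} | {q4,q10} — 6 equivalence classes.
q3 and q5 lie in the same block of the stable partition, so they are equivalent — no string distinguishes them.

Yes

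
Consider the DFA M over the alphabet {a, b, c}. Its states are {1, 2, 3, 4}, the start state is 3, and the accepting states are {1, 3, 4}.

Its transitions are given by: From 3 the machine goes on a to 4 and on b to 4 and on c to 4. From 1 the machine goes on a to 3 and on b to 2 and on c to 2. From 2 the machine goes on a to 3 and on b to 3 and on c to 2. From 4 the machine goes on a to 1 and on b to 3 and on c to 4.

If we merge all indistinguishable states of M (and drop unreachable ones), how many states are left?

Every state is reachable, so we keep all 4.
Start with accepting vs non-accepting: {1,3,4} | {2}.
On input b, block {1,3,4} splits into {3,4} and {1}.
On input a, block {3,4} splits into {3} and {4}.
The partition is now stable with 4 blocks: {3} | {2} | {1} | {4}.

4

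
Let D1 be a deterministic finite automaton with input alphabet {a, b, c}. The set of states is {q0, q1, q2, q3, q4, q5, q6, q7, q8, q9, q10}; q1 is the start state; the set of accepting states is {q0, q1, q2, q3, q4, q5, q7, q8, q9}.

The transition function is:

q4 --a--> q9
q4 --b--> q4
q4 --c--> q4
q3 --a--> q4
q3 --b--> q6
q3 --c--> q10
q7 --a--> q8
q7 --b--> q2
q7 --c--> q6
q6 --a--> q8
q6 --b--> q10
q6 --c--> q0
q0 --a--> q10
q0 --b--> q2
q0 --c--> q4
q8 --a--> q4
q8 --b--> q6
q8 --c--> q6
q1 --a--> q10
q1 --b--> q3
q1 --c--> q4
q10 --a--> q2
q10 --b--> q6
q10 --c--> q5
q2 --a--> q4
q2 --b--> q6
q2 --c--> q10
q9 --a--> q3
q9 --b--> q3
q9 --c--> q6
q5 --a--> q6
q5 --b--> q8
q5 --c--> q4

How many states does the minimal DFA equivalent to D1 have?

5

First remove the unreachable states {q7}; 10 states remain.
Start with accepting vs non-accepting: {q0,q1,q2,q3,q4,q5,q8,q9} | {q6,q10}.
On input a, block {q0,q1,q2,q3,q4,q5,q8,q9} splits into {q2,q3,q4,q8,q9} and {q0,q1,q5}.
Refine {q2,q3,q4,q8,q9} on symbol b: members go to different blocks, giving {q2,q3,q8} and {q4,q9}.
On input a, block {q4,q9} splits into {q4} and {q9}.
Stable partition: {q2,q3,q8} | {q6,q10} | {q0,q1,q5} | {q4} | {q9} — 5 equivalence classes.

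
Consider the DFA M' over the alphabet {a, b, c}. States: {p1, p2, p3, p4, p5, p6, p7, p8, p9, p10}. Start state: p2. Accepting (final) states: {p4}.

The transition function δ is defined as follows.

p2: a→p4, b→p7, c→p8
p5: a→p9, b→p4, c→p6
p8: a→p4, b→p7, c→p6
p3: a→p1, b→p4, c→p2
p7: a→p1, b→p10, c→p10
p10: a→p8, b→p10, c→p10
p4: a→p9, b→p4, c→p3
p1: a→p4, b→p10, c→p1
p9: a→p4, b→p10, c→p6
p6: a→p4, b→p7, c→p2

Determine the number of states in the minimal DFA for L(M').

First remove the unreachable states {p5}; 9 states remain.
Start with accepting vs non-accepting: {p4} | {p1,p2,p3,p6,p7,p8,p9,p10}.
Split {p1,p2,p3,p6,p7,p8,p9,p10} by δ(·,a) → {p1,p2,p6,p8,p9} and {p3,p7,p10}.
Split {p3,p7,p10} by δ(·,b) → {p7,p10} and {p3}.
No further refinement is possible. Final partition (4 blocks): {p4} | {p1,p2,p6,p8,p9} | {p7,p10} | {p3}.

4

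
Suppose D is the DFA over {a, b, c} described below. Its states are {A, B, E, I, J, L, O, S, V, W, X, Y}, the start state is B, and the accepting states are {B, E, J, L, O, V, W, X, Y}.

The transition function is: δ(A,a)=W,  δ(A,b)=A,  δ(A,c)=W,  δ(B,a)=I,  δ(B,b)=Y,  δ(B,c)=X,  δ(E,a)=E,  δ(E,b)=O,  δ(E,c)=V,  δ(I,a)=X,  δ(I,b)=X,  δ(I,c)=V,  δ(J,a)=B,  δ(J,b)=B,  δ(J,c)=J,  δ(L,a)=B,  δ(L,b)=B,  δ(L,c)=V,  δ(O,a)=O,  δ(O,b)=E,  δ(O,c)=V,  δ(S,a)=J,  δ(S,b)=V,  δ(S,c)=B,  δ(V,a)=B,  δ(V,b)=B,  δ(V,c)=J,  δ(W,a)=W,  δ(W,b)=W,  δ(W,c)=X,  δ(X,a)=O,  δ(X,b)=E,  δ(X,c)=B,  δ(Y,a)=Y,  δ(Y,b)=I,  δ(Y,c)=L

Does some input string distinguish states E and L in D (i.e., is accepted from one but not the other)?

Reachable states from the start: {B,E,I,J,L,O,V,X,Y}. Unreachable: {A,S,W} — drop them.
P0 = {B,E,J,L,O,V,X,Y} | {I}.
On input a, block {B,E,J,L,O,V,X,Y} splits into {E,J,L,O,V,X,Y} and {B}.
Refine {E,J,L,O,V,X,Y} on symbol a: members go to different blocks, giving {E,O,X,Y} and {J,L,V}.
Refine {E,O,X,Y} on symbol b: members go to different blocks, giving {E,O,X} and {Y}.
On input c, block {E,O,X} splits into {E,O} and {X}.
The partition is now stable with 6 blocks: {E,O} | {I} | {B} | {J,L,V} | {Y} | {X}.
E and L end up in different blocks, so they are distinguishable. For instance, the string 'aa' is accepted from only E.

Yes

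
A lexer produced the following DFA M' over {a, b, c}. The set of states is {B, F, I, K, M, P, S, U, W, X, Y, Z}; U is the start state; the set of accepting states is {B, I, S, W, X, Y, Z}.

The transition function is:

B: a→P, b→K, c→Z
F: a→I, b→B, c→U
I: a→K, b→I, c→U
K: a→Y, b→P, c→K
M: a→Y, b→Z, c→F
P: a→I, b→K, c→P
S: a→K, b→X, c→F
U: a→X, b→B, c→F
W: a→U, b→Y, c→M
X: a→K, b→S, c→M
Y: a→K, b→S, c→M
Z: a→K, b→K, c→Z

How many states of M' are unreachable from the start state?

1

No path from U leads to W; the other 11 states are all reachable.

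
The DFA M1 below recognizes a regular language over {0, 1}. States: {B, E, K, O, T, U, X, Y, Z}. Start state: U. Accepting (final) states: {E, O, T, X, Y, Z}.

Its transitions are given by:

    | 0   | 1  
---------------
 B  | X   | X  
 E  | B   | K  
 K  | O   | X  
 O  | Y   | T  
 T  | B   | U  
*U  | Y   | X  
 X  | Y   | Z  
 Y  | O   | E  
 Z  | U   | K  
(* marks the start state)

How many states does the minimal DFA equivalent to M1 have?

3

Every state is reachable, so we keep all 9.
Start with accepting vs non-accepting: {E,O,T,X,Y,Z} | {B,K,U}.
Refine {E,O,T,X,Y,Z} on symbol 0: members go to different blocks, giving {O,X,Y} and {E,T,Z}.
The partition is now stable with 3 blocks: {O,X,Y} | {B,K,U} | {E,T,Z}.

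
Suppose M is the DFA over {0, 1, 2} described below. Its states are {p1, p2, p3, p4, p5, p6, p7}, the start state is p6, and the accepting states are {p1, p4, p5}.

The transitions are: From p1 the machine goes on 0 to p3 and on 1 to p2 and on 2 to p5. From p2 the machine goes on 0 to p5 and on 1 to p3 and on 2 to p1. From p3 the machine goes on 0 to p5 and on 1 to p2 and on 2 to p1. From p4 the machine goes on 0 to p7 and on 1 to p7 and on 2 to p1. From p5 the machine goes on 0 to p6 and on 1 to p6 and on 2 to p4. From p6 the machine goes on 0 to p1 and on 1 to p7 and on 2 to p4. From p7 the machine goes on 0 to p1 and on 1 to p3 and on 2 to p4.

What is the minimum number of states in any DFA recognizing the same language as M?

Start with accepting vs non-accepting: {p1,p4,p5} | {p2,p3,p6,p7}.
Stable partition: {p1,p4,p5} | {p2,p3,p6,p7} — 2 equivalence classes.

2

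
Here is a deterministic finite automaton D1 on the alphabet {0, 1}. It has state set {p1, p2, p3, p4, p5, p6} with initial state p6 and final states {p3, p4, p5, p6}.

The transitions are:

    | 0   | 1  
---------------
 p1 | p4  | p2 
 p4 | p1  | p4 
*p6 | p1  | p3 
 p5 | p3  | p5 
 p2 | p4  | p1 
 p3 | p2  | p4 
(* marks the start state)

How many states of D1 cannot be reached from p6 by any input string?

1

No path from p6 leads to p5; the other 5 states are all reachable.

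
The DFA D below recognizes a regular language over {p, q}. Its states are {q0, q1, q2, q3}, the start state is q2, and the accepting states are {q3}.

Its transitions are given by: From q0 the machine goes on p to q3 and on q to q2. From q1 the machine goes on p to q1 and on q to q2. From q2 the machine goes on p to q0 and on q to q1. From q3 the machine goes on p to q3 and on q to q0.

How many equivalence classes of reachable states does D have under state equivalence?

All states are reachable from the start state.
P0 = {q3} | {q0,q1,q2}.
Refine {q0,q1,q2} on symbol p: members go to different blocks, giving {q1,q2} and {q0}.
Split {q1,q2} by δ(·,p) → {q1} and {q2}.
The partition is now stable with 4 blocks: {q3} | {q1} | {q0} | {q2}.

4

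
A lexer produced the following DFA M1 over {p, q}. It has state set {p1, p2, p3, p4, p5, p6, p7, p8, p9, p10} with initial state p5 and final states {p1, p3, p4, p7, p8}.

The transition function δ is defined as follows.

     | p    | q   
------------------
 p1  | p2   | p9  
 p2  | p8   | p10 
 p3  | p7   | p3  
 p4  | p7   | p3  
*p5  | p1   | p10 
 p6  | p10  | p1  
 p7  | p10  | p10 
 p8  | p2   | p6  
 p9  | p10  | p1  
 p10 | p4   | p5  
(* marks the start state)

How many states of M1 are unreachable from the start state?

0

Exploring from p5, all states are eventually visited, so none are unreachable.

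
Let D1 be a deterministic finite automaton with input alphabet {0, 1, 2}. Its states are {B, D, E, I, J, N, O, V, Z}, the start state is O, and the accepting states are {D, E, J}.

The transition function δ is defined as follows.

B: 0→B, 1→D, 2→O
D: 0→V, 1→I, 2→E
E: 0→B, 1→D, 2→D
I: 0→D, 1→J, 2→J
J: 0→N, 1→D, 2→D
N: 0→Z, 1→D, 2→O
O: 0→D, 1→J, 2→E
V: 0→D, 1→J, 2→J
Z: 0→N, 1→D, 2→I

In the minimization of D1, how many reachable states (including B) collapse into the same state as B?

Every state is reachable, so we keep all 9.
P0 = {D,E,J} | {B,I,N,O,V,Z}.
On input 1, block {D,E,J} splits into {E,J} and {D}.
Refine {B,I,N,O,V,Z} on symbol 0: members go to different blocks, giving {B,N,Z} and {I,O,V}.
No further refinement is possible. Final partition (4 blocks): {E,J} | {B,N,Z} | {D} | {I,O,V}.
State B belongs to the block {B,N,Z}, which has 3 states.

3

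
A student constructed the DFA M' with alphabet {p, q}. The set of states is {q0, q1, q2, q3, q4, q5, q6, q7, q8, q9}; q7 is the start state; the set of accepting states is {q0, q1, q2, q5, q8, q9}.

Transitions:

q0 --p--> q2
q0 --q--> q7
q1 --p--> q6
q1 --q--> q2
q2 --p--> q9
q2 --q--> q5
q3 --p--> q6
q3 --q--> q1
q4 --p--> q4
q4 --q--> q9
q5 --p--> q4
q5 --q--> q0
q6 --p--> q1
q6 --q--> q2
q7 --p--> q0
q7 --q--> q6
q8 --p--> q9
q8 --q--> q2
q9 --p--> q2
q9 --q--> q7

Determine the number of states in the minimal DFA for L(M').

States {q3,q8} cannot be reached from the start state, so discard them.
Start with accepting vs non-accepting: {q0,q1,q2,q5,q9} | {q4,q6,q7}.
Split {q0,q1,q2,q5,q9} by δ(·,p) → {q0,q2,q9} and {q1,q5}.
Split {q0,q2,q9} by δ(·,q) → {q0,q9} and {q2}.
Split {q4,q6,q7} by δ(·,p) → {q4} and {q6} and {q7}.
On input p, block {q1,q5} splits into {q1} and {q5}.
The partition is now stable with 7 blocks: {q0,q9} | {q4} | {q1} | {q2} | {q6} | {q7} | {q5}.

7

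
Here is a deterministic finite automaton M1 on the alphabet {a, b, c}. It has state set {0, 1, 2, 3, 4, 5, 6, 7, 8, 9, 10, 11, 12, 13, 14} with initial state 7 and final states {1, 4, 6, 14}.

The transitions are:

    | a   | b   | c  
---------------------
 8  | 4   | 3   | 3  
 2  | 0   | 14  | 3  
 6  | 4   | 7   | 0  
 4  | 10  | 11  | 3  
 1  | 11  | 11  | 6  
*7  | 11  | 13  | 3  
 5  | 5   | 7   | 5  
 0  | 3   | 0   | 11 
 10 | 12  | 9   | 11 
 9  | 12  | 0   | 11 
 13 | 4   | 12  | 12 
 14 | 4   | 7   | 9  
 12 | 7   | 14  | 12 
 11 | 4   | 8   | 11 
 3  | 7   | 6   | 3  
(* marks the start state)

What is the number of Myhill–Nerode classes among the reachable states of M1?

Reachable states from the start: {0,3,4,6,7,8,9,10,11,12,13,14}. Unreachable: {1,2,5} — drop them.
P0 = {4,6,14} | {0,3,7,8,9,10,11,12,13}.
Refine {4,6,14} on symbol a: members go to different blocks, giving {6,14} and {4}.
Refine {0,3,7,8,9,10,11,12,13} on symbol a: members go to different blocks, giving {0,3,7,9,10,12} and {8,11,13}.
Refine {0,3,7,9,10,12} on symbol a: members go to different blocks, giving {0,3,9,10,12} and {7}.
Refine {0,3,9,10,12} on symbol a: members go to different blocks, giving {0,9,10} and {3,12}.
Refine {8,11,13} on symbol b: members go to different blocks, giving {8,13} and {11}.
Stable partition: {6,14} | {0,9,10} | {4} | {8,13} | {7} | {3,12} | {11} — 7 equivalence classes.

7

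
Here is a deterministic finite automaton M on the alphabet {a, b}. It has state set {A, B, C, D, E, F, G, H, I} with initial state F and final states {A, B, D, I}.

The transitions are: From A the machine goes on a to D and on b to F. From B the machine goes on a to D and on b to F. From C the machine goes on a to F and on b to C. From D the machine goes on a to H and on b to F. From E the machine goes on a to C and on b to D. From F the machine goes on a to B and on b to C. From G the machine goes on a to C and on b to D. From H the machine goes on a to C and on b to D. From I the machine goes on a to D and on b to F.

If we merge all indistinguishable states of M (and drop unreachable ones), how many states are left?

5

States {A,E,G,I} cannot be reached from the start state, so discard them.
Start with accepting vs non-accepting: {B,D} | {C,F,H}.
Split {B,D} by δ(·,a) → {B} and {D}.
On input a, block {C,F,H} splits into {C,H} and {F}.
Split {C,H} by δ(·,a) → {C} and {H}.
The partition is now stable with 5 blocks: {B} | {C} | {D} | {F} | {H}.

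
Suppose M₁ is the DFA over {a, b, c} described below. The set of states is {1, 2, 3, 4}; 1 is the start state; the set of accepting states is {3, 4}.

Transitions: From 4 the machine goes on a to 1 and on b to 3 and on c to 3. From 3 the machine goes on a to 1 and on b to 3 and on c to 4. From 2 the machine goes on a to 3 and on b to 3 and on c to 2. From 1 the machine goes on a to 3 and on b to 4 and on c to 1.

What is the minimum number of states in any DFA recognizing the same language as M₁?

2

Reachable states from the start: {1,3,4}. Unreachable: {2} — drop them.
P0 = {3,4} | {1}.
Stable partition: {3,4} | {1} — 2 equivalence classes.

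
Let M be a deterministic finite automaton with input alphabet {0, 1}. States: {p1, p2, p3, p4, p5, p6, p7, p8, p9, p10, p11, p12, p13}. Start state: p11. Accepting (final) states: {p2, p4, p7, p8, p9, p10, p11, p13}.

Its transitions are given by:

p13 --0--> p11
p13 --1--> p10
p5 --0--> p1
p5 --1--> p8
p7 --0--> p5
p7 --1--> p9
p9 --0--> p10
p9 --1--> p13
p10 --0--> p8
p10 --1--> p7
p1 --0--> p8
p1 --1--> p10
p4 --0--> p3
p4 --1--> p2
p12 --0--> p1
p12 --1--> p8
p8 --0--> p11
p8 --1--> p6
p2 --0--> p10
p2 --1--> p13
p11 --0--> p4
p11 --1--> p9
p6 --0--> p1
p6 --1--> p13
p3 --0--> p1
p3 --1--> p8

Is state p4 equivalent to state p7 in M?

Yes

First remove the unreachable states {p12}; 12 states remain.
P0 = {p2,p4,p7,p8,p9,p10,p11,p13} | {p1,p3,p5,p6}.
On input 0, block {p2,p4,p7,p8,p9,p10,p11,p13} splits into {p2,p8,p9,p10,p11,p13} and {p4,p7}.
On input 0, block {p2,p8,p9,p10,p11,p13} splits into {p2,p8,p9,p10,p13} and {p11}.
Refine {p2,p8,p9,p10,p13} on symbol 0: members go to different blocks, giving {p2,p9,p10} and {p8,p13}.
Split {p2,p9,p10} by δ(·,0) → {p2,p9} and {p10}.
On input 0, block {p1,p3,p5,p6} splits into {p3,p5,p6} and {p1}.
On input 1, block {p8,p13} splits into {p8} and {p13}.
On input 1, block {p3,p5,p6} splits into {p3,p5} and {p6}.
Stable partition: {p2,p9} | {p3,p5} | {p4,p7} | {p11} | {p8} | {p10} | {p1} | {p13} | {p6} — 9 equivalence classes.
p4 and p7 lie in the same block of the stable partition, so they are equivalent — no string distinguishes them.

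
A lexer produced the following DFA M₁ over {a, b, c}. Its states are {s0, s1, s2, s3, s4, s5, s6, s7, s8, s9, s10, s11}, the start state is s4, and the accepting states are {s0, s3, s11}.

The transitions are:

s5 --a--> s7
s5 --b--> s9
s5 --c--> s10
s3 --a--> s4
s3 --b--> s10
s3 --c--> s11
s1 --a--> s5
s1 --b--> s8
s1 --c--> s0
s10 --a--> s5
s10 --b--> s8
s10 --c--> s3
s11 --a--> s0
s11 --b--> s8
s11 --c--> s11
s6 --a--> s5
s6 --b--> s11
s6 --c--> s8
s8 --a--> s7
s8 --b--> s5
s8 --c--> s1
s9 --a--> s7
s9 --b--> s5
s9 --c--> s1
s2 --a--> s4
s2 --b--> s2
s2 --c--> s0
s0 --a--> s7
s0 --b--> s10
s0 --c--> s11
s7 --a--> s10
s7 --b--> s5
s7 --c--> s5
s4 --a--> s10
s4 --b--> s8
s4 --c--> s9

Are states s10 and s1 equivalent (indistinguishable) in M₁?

Yes

First remove the unreachable states {s2,s6}; 10 states remain.
P0 = {s0,s3,s11} | {s1,s4,s5,s7,s8,s9,s10}.
Split {s0,s3,s11} by δ(·,a) → {s0,s3} and {s11}.
Split {s1,s4,s5,s7,s8,s9,s10} by δ(·,c) → {s4,s5,s7,s8,s9} and {s1,s10}.
Split {s4,s5,s7,s8,s9} by δ(·,a) → {s5,s8,s9} and {s4,s7}.
Stable partition: {s0,s3} | {s5,s8,s9} | {s11} | {s1,s10} | {s4,s7} — 5 equivalence classes.
s10 and s1 lie in the same block of the stable partition, so they are equivalent — no string distinguishes them.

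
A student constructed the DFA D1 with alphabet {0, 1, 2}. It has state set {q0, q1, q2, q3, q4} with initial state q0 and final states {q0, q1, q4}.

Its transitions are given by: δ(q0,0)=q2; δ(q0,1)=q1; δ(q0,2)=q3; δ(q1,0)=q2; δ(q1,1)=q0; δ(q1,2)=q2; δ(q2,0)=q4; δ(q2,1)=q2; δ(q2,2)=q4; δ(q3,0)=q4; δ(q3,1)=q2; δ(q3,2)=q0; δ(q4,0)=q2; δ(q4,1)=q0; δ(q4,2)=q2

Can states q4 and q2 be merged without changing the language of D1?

All states are reachable from the start state.
Initial partition by acceptance: {q0,q1,q4} | {q2,q3}.
Stable partition: {q0,q1,q4} | {q2,q3} — 2 equivalence classes.
q4 and q2 end up in different blocks, so they are distinguishable. For instance, the string 'ε' is accepted from only q4.

No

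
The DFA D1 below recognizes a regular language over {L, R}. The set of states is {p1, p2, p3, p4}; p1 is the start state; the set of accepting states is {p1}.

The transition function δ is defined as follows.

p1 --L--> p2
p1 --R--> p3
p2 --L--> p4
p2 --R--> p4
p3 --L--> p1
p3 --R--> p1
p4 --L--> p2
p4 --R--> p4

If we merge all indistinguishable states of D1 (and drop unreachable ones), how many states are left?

Initial partition by acceptance: {p1} | {p2,p3,p4}.
Refine {p2,p3,p4} on symbol L: members go to different blocks, giving {p2,p4} and {p3}.
No further refinement is possible. Final partition (3 blocks): {p1} | {p2,p4} | {p3}.

3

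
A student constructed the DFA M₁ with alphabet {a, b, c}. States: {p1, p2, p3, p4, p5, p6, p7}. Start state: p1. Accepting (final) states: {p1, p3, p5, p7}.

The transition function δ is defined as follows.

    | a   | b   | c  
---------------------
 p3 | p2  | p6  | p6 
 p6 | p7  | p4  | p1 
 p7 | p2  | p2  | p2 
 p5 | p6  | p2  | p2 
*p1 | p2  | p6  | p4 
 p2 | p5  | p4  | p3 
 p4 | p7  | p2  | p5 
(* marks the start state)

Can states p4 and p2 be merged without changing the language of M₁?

All states are reachable from the start state.
Initial partition by acceptance: {p1,p3,p5,p7} | {p2,p4,p6}.
The partition is now stable with 2 blocks: {p1,p3,p5,p7} | {p2,p4,p6}.
p4 and p2 lie in the same block of the stable partition, so they are equivalent — no string distinguishes them.

Yes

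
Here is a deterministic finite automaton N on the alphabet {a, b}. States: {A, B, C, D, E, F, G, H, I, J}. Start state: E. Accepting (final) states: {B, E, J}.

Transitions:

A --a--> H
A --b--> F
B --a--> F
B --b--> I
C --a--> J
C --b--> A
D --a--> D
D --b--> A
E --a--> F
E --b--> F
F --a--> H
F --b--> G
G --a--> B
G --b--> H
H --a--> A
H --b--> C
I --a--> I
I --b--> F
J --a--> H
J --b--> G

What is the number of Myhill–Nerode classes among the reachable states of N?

9

States {D} cannot be reached from the start state, so discard them.
Initial partition by acceptance: {B,E,J} | {A,C,F,G,H,I}.
Split {A,C,F,G,H,I} by δ(·,a) → {A,F,H,I} and {C,G}.
Split {B,E,J} by δ(·,b) → {B,E} and {J}.
Refine {A,F,H,I} on symbol b: members go to different blocks, giving {A,I} and {F,H}.
On input b, block {B,E} splits into {B} and {E}.
Refine {A,I} on symbol a: members go to different blocks, giving {A} and {I}.
On input a, block {C,G} splits into {C} and {G}.
Refine {F,H} on symbol a: members go to different blocks, giving {F} and {H}.
No further refinement is possible. Final partition (9 blocks): {B} | {A} | {C} | {J} | {F} | {E} | {I} | {G} | {H}.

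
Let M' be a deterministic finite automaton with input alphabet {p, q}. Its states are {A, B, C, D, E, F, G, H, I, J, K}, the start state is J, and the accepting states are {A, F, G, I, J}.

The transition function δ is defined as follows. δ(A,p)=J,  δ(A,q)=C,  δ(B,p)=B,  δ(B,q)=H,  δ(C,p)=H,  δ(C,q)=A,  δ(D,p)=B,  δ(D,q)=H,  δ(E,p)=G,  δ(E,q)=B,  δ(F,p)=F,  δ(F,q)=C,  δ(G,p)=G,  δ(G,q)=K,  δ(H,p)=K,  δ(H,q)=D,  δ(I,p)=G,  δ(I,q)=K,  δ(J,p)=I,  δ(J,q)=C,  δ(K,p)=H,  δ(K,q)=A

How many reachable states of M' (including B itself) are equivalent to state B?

First remove the unreachable states {E,F}; 9 states remain.
Start with accepting vs non-accepting: {A,G,I,J} | {B,C,D,H,K}.
On input q, block {B,C,D,H,K} splits into {B,D,H} and {C,K}.
Refine {B,D,H} on symbol p: members go to different blocks, giving {B,D} and {H}.
Stable partition: {A,G,I,J} | {B,D} | {C,K} | {H} — 4 equivalence classes.
The equivalence class containing B is {B,D}, of size 2.

2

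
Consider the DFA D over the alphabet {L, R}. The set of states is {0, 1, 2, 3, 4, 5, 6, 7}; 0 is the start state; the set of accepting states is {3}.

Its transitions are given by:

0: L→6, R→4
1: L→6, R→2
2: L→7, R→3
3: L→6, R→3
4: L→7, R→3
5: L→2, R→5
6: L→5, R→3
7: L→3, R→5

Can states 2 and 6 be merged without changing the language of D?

No

Reachable states from the start: {0,2,3,4,5,6,7}. Unreachable: {1} — drop them.
P0 = {3} | {0,2,4,5,6,7}.
On input L, block {0,2,4,5,6,7} splits into {0,2,4,5,6} and {7}.
On input L, block {0,2,4,5,6} splits into {0,5,6} and {2,4}.
On input L, block {0,5,6} splits into {0,6} and {5}.
On input L, block {0,6} splits into {0} and {6}.
No further refinement is possible. Final partition (6 blocks): {3} | {0} | {7} | {2,4} | {5} | {6}.
2 and 6 end up in different blocks, so they are distinguishable. For instance, the string 'LL' is accepted from only 2.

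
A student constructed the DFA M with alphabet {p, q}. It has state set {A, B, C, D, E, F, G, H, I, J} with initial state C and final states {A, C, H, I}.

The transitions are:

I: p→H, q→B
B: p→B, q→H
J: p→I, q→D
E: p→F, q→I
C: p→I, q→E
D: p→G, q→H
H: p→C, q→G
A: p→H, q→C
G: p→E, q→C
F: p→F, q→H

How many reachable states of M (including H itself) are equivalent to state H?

First remove the unreachable states {A,D,J}; 7 states remain.
P0 = {C,H,I} | {B,E,F,G}.
The partition is now stable with 2 blocks: {C,H,I} | {B,E,F,G}.
State H belongs to the block {C,H,I}, which has 3 states.

3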